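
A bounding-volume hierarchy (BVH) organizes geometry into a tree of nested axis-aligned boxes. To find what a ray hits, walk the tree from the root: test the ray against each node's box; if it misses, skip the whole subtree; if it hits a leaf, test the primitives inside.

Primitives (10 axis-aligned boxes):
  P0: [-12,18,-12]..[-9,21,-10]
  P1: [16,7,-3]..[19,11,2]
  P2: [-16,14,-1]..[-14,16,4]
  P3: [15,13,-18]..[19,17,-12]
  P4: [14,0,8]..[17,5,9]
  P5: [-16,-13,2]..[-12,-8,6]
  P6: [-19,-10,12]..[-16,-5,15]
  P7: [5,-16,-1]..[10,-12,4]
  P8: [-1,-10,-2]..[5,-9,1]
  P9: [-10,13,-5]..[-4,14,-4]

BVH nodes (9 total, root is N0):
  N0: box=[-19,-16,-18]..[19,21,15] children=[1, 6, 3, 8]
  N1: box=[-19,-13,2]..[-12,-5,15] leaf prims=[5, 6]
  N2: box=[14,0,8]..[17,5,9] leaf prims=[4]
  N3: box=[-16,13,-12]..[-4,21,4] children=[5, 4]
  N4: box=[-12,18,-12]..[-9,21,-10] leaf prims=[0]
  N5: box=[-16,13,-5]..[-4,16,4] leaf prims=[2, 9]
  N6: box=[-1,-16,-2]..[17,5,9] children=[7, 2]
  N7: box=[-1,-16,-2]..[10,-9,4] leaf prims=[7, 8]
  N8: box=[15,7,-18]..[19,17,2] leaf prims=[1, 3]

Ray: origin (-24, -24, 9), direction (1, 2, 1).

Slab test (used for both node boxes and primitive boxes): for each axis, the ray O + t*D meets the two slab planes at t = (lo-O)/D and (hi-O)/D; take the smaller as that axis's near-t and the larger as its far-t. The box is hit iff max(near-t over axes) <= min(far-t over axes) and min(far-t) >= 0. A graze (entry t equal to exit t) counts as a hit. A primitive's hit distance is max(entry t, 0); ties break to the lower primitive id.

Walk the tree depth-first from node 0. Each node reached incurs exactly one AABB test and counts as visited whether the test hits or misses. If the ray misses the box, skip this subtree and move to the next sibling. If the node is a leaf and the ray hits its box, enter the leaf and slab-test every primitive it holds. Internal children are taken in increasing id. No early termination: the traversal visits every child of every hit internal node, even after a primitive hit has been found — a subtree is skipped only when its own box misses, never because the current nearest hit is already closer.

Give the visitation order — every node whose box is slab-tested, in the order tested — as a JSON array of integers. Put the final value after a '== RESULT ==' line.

Traverse from the root:
N0 x:[5,43] y:[4,45/2] z:[-27,6] -> hit [5,6], descend [1, 3, 6, 8]
  N1 x:[5,12] y:[11/2,19/2] z:[-7,6] -> hit [11/2,6] leaf, test {P5(miss), P6(miss)}
  N3 x:[8,20] y:[37/2,45/2] z:[-21,-5] -> miss, prune
  N6 x:[23,41] y:[4,29/2] z:[-11,0] -> miss, prune
  N8 x:[39,43] y:[31/2,41/2] z:[-27,-7] -> miss, prune

Summary -> nodes [0, 1, 3, 6, 8]; box-tests=5; leaf-entries=1; first=miss

== RESULT ==
[0, 1, 3, 6, 8]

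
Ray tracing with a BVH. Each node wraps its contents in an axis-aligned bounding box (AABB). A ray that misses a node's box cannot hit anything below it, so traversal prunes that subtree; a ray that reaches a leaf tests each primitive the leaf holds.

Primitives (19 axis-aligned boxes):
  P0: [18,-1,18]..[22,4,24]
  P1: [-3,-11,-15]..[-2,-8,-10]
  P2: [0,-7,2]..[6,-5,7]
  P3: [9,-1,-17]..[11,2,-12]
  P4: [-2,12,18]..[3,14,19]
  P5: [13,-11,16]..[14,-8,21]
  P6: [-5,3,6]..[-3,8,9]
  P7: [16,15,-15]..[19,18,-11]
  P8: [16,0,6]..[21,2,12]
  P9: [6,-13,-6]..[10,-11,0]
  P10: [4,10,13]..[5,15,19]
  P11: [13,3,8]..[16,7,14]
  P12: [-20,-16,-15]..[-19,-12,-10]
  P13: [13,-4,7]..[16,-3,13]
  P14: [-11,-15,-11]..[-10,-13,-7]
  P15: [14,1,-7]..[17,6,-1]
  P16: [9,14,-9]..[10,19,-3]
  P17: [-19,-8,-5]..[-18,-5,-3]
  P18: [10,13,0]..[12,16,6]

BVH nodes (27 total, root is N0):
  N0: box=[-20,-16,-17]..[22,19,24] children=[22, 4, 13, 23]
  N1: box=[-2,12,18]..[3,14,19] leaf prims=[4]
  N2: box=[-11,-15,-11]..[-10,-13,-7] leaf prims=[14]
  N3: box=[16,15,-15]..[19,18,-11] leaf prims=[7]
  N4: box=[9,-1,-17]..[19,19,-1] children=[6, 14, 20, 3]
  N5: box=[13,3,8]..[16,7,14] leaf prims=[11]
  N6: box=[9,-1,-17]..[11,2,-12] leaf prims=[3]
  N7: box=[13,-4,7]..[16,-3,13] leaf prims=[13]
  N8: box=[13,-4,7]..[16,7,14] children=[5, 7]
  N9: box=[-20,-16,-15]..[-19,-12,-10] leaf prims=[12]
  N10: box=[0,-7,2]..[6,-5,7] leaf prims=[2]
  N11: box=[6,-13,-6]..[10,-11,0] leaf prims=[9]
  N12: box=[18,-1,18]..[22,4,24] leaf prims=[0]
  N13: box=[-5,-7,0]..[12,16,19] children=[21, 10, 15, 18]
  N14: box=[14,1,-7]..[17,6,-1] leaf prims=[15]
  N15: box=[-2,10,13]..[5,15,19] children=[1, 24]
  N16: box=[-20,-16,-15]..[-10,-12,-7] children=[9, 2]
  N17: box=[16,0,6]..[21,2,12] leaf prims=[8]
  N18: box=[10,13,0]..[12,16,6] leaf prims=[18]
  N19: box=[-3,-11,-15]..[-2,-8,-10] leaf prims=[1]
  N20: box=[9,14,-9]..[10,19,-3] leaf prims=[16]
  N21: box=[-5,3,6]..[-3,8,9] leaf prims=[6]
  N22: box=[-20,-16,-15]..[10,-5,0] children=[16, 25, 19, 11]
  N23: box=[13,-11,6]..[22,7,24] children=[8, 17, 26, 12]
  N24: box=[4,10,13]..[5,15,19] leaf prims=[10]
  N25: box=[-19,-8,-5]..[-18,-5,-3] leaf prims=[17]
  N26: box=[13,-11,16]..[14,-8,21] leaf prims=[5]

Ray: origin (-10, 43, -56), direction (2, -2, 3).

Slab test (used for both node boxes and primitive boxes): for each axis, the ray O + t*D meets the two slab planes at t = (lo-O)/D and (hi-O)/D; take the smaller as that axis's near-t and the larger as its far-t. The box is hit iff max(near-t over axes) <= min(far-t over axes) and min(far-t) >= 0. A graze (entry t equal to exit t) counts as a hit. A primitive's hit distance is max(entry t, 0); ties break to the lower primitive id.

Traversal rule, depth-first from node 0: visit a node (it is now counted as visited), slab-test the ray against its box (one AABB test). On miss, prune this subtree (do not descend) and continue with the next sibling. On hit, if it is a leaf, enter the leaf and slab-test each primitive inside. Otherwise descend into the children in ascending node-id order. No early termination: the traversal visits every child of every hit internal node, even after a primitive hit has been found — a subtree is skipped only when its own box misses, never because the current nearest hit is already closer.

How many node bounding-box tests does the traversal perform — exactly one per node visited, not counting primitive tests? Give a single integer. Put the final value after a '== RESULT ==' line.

Trace the traversal:
N0 x:[-5,16] y:[12,59/2] z:[13,80/3] -> hit [13,16], descend [4, 13, 22, 23]
  N4 x:[19/2,29/2] y:[12,22] z:[13,55/3] -> hit [13,29/2], descend [3, 6, 14, 20]
    N3 x:[13,29/2] y:[25/2,14] z:[41/3,15] -> hit [41/3,14] leaf, test {P7@t=41/3}
    N6 x:[19/2,21/2] y:[41/2,22] z:[13,44/3] -> miss, prune
    N14 x:[12,27/2] y:[37/2,21] z:[49/3,55/3] -> miss, prune
    N20 x:[19/2,10] y:[12,29/2] z:[47/3,53/3] -> miss, prune
  N13 x:[5/2,11] y:[27/2,25] z:[56/3,25] -> miss, prune
  N22 x:[-5,10] y:[24,59/2] z:[41/3,56/3] -> miss, prune
  N23 x:[23/2,16] y:[18,27] z:[62/3,80/3] -> miss, prune

order=[0, 4, 3, 6, 14, 20, 13, 22, 23]  |boxes|=9  |leaves|=1  hit=P7

== RESULT ==
9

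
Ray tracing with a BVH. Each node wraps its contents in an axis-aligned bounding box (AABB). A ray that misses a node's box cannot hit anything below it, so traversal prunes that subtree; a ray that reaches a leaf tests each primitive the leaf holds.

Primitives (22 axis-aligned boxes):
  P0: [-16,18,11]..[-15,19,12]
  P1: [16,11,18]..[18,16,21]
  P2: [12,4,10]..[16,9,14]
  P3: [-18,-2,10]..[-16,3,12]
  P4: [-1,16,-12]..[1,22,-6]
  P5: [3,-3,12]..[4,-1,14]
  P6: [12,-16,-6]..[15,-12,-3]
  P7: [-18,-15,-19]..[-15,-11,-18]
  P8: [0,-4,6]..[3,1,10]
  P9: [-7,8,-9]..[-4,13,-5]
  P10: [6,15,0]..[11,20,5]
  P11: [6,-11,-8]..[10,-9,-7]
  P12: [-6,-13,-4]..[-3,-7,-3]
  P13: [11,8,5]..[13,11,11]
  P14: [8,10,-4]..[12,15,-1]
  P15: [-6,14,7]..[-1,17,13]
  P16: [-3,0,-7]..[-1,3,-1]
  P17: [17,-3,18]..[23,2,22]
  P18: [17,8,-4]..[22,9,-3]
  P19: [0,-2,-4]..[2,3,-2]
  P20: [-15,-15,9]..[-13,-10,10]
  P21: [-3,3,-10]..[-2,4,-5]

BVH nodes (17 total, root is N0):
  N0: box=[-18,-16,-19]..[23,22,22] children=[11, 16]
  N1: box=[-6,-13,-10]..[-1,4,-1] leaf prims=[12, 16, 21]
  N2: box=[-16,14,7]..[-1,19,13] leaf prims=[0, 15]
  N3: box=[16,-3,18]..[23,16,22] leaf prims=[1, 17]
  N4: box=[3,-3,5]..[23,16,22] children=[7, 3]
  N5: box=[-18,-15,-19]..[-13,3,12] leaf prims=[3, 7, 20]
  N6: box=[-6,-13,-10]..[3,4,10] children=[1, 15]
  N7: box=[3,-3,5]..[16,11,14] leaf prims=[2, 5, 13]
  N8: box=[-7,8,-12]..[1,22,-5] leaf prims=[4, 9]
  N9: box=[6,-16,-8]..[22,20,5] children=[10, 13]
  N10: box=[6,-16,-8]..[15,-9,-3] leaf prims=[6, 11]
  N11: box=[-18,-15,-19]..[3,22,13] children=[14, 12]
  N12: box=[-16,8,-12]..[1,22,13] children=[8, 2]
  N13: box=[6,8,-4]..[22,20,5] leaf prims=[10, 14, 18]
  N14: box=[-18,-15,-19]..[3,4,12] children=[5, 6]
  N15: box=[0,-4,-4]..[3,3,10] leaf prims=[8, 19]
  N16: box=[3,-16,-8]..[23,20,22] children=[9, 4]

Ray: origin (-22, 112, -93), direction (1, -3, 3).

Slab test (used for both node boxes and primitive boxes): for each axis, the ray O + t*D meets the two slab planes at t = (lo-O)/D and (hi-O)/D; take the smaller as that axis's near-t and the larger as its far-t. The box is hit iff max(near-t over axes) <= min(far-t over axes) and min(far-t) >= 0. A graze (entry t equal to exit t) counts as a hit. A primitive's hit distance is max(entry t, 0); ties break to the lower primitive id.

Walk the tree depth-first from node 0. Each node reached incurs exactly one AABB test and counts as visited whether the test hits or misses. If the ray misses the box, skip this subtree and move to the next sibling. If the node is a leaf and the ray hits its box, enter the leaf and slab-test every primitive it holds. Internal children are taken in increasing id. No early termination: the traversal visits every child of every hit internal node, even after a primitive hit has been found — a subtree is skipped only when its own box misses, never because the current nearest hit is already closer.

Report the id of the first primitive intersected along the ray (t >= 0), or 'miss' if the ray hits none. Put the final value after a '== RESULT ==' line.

Trace the traversal:
N0 x:[4,45] y:[30,128/3] z:[74/3,115/3] -> hit [30,115/3], descend [11, 16]
  N11 x:[4,25] y:[30,127/3] z:[74/3,106/3] -> miss, prune
  N16 x:[25,45] y:[92/3,128/3] z:[85/3,115/3] -> hit [92/3,115/3], descend [4, 9]
    N4 x:[25,45] y:[32,115/3] z:[98/3,115/3] -> hit [98/3,115/3], descend [3, 7]
      N3 x:[38,45] y:[32,115/3] z:[37,115/3] -> hit [38,115/3] leaf, test {P1(miss), P17(miss)}
      N7 x:[25,38] y:[101/3,115/3] z:[98/3,107/3] -> hit [101/3,107/3] leaf, test {P2@t=103/3, P5(miss), P13@t=101/3}
    N9 x:[28,44] y:[92/3,128/3] z:[85/3,98/3] -> hit [92/3,98/3], descend [10, 13]
      N10 x:[28,37] y:[121/3,128/3] z:[85/3,30] -> miss, prune
      N13 x:[28,44] y:[92/3,104/3] z:[89/3,98/3] -> hit [92/3,98/3] leaf, test {P10@t=31, P14(miss), P18(miss)}

Visited [0, 11, 16, 4, 3, 7, 9, 10, 13]. Tests: 9 box, 3 leaf. Nearest: P10.

== RESULT ==
10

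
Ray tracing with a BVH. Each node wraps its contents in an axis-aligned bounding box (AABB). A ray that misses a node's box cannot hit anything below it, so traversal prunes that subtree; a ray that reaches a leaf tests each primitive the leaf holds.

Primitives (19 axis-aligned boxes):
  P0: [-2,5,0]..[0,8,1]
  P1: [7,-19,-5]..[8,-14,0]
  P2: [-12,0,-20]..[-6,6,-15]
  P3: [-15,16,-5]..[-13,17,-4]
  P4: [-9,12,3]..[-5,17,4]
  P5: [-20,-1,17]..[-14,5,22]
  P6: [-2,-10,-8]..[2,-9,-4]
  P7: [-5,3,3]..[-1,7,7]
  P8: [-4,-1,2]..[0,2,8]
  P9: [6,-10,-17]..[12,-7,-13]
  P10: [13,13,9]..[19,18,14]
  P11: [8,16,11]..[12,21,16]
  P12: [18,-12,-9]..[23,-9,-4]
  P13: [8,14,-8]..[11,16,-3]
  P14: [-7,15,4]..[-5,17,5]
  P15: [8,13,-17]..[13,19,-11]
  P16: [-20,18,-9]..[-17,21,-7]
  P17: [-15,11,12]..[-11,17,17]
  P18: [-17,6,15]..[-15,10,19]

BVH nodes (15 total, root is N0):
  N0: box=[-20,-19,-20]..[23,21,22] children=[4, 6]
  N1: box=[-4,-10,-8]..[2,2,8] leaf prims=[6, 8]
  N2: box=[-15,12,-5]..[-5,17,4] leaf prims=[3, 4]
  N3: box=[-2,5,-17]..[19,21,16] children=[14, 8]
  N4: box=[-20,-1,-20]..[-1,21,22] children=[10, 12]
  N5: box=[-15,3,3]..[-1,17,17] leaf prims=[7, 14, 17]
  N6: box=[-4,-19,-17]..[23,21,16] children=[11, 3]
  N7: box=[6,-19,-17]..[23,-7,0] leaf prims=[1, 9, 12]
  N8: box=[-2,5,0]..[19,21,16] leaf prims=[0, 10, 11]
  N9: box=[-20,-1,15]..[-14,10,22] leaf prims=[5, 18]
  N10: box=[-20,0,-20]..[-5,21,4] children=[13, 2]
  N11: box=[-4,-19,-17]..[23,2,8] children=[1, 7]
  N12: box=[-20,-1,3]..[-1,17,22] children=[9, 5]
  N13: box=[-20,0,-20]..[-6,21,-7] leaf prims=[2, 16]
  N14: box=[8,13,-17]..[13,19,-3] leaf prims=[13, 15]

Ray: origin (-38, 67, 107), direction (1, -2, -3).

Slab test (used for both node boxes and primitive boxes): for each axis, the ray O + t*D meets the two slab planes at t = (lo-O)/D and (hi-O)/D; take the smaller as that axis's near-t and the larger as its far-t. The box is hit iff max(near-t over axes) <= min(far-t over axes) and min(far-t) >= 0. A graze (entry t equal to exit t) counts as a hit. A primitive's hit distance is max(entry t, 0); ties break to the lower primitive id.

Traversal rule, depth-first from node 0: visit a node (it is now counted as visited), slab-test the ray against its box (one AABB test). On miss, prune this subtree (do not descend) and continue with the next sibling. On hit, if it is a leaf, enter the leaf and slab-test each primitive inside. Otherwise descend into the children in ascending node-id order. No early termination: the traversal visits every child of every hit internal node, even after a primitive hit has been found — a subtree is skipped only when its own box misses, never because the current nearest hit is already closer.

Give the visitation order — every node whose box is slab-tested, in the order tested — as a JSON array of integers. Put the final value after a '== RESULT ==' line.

Traverse from the root:
N0 x:[18,61] y:[23,43] z:[85/3,127/3] -> hit [85/3,127/3], descend [4, 6]
  N4 x:[18,37] y:[23,34] z:[85/3,127/3] -> hit [85/3,34], descend [10, 12]
    N10 x:[18,33] y:[23,67/2] z:[103/3,127/3] -> miss, prune
    N12 x:[18,37] y:[25,34] z:[85/3,104/3] -> hit [85/3,34], descend [5, 9]
      N5 x:[23,37] y:[25,32] z:[30,104/3] -> hit [30,32] leaf, test {P7(miss), P14(miss), P17(miss)}
      N9 x:[18,24] y:[57/2,34] z:[85/3,92/3] -> miss, prune
  N6 x:[34,61] y:[23,43] z:[91/3,124/3] -> hit [34,124/3], descend [3, 11]
    N3 x:[36,57] y:[23,31] z:[91/3,124/3] -> miss, prune
    N11 x:[34,61] y:[65/2,43] z:[33,124/3] -> hit [34,124/3], descend [1, 7]
      N1 x:[34,40] y:[65/2,77/2] z:[33,115/3] -> hit [34,115/3] leaf, test {P6@t=38, P8@t=34}
      N7 x:[44,61] y:[37,43] z:[107/3,124/3] -> miss, prune

Summary -> nodes [0, 4, 10, 12, 5, 9, 6, 3, 11, 1, 7]; box-tests=11; leaf-entries=2; first=P8

== RESULT ==
[0, 4, 10, 12, 5, 9, 6, 3, 11, 1, 7]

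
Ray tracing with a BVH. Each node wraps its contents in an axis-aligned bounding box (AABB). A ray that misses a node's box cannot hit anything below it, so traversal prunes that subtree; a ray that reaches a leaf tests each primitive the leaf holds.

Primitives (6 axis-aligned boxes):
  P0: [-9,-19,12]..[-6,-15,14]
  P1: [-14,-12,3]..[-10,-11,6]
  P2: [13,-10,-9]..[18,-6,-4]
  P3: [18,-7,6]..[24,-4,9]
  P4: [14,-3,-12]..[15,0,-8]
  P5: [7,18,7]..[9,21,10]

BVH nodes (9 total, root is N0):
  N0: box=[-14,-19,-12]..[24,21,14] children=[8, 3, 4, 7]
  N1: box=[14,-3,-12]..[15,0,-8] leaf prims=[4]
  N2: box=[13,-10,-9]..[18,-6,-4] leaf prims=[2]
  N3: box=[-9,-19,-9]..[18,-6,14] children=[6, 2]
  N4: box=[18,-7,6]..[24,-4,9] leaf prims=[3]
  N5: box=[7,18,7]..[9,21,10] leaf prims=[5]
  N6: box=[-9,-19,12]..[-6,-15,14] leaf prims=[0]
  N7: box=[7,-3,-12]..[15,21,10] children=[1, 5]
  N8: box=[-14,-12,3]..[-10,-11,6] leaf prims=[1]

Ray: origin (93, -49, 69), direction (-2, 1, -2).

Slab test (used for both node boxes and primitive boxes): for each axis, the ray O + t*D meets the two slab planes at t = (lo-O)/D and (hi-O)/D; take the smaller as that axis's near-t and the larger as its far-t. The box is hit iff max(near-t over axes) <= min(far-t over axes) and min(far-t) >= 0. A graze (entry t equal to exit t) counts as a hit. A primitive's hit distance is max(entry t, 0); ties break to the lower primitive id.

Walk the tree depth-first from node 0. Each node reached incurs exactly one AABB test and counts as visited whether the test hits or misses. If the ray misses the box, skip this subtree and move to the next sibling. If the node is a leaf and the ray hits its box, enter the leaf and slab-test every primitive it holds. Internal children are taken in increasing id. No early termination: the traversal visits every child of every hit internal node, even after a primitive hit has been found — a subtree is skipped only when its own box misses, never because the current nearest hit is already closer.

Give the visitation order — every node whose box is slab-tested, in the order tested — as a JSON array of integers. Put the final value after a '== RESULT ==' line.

Trace the traversal:
N0 x:[69/2,107/2] y:[30,70] z:[55/2,81/2] -> hit [69/2,81/2], descend [3, 4, 7, 8]
  N3 x:[75/2,51] y:[30,43] z:[55/2,39] -> hit [75/2,39], descend [2, 6]
    N2 x:[75/2,40] y:[39,43] z:[73/2,39] -> hit [39,39] leaf, test {P2@t=39}
    N6 x:[99/2,51] y:[30,34] z:[55/2,57/2] -> miss, prune
  N4 x:[69/2,75/2] y:[42,45] z:[30,63/2] -> miss, prune
  N7 x:[39,43] y:[46,70] z:[59/2,81/2] -> miss, prune
  N8 x:[103/2,107/2] y:[37,38] z:[63/2,33] -> miss, prune

Visited [0, 3, 2, 6, 4, 7, 8]. Tests: 7 box, 1 leaf. Nearest: P2.

== RESULT ==
[0, 3, 2, 6, 4, 7, 8]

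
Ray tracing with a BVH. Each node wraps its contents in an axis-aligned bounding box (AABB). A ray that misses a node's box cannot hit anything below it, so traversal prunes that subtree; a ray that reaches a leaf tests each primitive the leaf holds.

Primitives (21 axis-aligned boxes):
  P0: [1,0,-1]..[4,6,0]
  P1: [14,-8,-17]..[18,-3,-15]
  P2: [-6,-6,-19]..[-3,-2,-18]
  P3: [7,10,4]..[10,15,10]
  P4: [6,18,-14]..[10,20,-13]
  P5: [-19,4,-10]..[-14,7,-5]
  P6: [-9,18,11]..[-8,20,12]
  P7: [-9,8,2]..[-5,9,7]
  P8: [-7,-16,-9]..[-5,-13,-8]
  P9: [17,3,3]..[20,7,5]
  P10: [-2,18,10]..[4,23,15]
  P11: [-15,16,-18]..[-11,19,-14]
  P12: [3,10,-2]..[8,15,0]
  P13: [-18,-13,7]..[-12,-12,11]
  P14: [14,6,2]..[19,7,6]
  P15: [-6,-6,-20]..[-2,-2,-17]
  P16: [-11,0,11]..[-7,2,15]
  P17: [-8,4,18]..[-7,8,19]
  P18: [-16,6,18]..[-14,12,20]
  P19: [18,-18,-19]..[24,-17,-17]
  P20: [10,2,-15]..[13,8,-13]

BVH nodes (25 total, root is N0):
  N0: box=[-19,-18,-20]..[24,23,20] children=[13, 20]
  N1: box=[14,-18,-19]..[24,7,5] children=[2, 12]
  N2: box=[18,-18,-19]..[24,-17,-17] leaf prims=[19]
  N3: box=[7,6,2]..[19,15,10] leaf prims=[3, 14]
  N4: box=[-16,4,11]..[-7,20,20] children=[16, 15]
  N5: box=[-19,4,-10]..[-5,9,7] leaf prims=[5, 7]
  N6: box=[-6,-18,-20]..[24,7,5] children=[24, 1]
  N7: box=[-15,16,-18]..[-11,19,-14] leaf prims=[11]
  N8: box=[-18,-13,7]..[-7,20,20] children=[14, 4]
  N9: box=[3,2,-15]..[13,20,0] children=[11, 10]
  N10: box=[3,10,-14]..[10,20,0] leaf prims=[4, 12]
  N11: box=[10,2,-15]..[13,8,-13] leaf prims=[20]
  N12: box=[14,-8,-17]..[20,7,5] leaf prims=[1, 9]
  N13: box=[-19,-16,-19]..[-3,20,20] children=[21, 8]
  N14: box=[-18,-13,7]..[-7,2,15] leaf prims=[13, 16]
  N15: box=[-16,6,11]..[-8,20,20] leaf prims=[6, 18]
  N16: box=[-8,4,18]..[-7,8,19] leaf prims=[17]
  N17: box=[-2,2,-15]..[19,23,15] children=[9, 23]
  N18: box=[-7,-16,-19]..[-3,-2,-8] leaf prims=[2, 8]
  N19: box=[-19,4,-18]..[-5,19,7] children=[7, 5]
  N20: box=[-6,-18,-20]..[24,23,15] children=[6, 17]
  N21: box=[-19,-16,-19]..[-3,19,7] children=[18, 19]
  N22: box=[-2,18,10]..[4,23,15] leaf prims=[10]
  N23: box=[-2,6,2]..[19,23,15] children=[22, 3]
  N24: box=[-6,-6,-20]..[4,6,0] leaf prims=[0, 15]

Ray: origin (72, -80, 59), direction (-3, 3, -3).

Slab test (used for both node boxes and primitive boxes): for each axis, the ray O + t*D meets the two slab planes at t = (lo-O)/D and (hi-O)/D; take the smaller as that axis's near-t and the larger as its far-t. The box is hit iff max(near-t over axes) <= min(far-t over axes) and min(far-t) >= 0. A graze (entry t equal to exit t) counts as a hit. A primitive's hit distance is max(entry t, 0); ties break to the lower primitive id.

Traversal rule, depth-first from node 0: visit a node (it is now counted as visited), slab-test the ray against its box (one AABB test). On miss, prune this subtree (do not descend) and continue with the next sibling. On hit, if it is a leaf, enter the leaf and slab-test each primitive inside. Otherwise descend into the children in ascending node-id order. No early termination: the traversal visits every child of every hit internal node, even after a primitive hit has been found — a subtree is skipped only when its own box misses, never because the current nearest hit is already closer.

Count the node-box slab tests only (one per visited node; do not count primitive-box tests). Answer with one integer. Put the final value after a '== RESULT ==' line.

Trace the traversal:
N0 x:[16,91/3] y:[62/3,103/3] z:[13,79/3] -> hit [62/3,79/3], descend [13, 20]
  N13 x:[25,91/3] y:[64/3,100/3] z:[13,26] -> hit [25,26], descend [8, 21]
    N8 x:[79/3,30] y:[67/3,100/3] z:[13,52/3] -> miss, prune
    N21 x:[25,91/3] y:[64/3,33] z:[52/3,26] -> hit [25,26], descend [18, 19]
      N18 x:[25,79/3] y:[64/3,26] z:[67/3,26] -> hit [25,26] leaf, test {P2@t=77/3, P8(miss)}
      N19 x:[77/3,91/3] y:[28,33] z:[52/3,77/3] -> miss, prune
  N20 x:[16,26] y:[62/3,103/3] z:[44/3,79/3] -> hit [62/3,26], descend [6, 17]
    N6 x:[16,26] y:[62/3,29] z:[18,79/3] -> hit [62/3,26], descend [1, 24]
      N1 x:[16,58/3] y:[62/3,29] z:[18,26] -> miss, prune
      N24 x:[68/3,26] y:[74/3,86/3] z:[59/3,79/3] -> hit [74/3,26] leaf, test {P0(miss), P15@t=76/3}
    N17 x:[53/3,74/3] y:[82/3,103/3] z:[44/3,74/3] -> miss, prune

Visited [0, 13, 8, 21, 18, 19, 20, 6, 1, 24, 17]. Tests: 11 box, 2 leaf. Nearest: P15.

== RESULT ==
11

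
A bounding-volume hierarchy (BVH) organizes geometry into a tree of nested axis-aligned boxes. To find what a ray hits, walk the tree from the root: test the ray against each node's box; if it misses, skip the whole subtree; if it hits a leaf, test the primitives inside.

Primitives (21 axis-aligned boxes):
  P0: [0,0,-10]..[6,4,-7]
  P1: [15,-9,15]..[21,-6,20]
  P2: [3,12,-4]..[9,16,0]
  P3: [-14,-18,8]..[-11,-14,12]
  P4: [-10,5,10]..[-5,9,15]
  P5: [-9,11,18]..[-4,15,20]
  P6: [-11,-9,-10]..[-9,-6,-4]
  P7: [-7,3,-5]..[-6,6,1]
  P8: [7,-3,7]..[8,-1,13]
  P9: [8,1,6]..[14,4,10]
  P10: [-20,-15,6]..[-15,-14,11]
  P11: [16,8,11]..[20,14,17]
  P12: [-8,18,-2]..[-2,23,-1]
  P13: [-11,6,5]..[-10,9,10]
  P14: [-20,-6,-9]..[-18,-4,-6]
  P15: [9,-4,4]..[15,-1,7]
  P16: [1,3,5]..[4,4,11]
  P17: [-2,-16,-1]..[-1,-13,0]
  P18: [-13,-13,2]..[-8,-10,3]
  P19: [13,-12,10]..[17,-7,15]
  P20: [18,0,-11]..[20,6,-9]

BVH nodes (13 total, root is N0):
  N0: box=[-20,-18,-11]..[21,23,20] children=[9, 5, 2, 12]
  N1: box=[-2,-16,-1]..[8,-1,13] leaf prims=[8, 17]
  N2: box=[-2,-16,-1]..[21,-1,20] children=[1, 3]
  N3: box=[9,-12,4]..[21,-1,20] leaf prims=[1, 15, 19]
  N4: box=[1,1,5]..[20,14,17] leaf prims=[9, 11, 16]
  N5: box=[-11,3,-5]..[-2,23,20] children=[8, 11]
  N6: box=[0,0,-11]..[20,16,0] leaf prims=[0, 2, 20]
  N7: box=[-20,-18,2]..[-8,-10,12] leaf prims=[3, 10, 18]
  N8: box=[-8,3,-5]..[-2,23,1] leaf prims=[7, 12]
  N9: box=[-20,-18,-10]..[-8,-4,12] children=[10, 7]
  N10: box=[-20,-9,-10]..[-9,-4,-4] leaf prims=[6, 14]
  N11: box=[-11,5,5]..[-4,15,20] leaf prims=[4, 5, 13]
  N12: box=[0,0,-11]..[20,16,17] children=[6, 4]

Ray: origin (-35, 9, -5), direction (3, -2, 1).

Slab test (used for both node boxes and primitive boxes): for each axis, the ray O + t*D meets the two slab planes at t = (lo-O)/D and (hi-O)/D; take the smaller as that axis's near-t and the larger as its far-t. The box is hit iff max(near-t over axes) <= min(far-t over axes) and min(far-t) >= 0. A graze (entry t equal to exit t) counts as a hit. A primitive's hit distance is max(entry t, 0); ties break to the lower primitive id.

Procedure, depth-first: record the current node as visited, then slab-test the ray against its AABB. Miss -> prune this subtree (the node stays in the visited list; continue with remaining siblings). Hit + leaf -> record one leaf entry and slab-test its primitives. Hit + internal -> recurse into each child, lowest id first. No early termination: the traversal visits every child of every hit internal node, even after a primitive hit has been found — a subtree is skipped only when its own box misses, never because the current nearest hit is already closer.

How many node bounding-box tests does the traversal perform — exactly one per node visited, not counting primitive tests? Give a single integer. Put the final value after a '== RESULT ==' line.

Trace the traversal:
N0 x:[5,56/3] y:[-7,27/2] z:[-6,25] -> hit [5,27/2], descend [2, 5, 9, 12]
  N2 x:[11,56/3] y:[5,25/2] z:[4,25] -> hit [11,25/2], descend [1, 3]
    N1 x:[11,43/3] y:[5,25/2] z:[4,18] -> hit [11,25/2] leaf, test {P8(miss), P17(miss)}
    N3 x:[44/3,56/3] y:[5,21/2] z:[9,25] -> miss, prune
  N5 x:[8,11] y:[-7,3] z:[0,25] -> miss, prune
  N9 x:[5,9] y:[13/2,27/2] z:[-5,17] -> hit [13/2,9], descend [7, 10]
    N7 x:[5,9] y:[19/2,27/2] z:[7,17] -> miss, prune
    N10 x:[5,26/3] y:[13/2,9] z:[-5,1] -> miss, prune
  N12 x:[35/3,55/3] y:[-7/2,9/2] z:[-6,22] -> miss, prune

order=[0, 2, 1, 3, 5, 9, 7, 10, 12]  |boxes|=9  |leaves|=1  hit=miss

== RESULT ==
9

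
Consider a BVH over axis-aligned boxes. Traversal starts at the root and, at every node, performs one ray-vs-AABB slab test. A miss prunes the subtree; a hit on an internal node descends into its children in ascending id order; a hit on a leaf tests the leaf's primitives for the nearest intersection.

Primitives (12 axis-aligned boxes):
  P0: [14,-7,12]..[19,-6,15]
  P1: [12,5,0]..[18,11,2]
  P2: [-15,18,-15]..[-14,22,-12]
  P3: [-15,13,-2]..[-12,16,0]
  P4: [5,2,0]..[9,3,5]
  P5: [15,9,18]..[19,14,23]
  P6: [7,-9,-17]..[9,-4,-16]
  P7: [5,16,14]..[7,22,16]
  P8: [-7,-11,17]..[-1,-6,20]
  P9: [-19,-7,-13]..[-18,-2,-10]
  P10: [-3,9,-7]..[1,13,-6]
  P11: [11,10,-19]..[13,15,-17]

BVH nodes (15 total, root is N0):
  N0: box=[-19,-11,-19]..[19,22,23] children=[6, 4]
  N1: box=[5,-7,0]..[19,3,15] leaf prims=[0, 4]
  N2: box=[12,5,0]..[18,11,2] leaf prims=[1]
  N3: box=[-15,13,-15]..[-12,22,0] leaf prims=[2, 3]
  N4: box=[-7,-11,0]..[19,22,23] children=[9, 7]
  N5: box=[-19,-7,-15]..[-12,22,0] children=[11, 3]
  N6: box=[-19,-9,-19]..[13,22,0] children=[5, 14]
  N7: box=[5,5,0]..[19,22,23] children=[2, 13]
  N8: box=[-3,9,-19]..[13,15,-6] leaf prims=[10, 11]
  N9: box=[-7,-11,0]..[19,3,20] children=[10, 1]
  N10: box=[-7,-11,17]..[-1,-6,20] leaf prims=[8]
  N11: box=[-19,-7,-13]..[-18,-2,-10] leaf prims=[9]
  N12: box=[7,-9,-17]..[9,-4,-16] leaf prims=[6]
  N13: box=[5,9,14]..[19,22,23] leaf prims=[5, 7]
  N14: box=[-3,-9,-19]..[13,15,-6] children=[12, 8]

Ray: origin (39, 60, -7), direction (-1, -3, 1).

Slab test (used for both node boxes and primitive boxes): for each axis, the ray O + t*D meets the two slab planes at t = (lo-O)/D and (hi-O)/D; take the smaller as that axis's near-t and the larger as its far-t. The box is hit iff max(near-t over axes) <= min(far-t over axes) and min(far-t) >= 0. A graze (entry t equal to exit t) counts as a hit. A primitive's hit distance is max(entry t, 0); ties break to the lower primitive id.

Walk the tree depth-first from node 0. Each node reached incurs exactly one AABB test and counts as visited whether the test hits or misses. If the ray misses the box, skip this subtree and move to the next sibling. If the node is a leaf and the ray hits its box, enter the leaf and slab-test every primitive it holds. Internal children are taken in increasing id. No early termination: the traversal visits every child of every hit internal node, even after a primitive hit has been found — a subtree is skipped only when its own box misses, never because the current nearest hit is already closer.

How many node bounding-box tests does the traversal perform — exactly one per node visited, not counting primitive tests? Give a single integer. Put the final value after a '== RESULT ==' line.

Traverse from the root:
N0 x:[20,58] y:[38/3,71/3] z:[-12,30] -> hit [20,71/3], descend [4, 6]
  N4 x:[20,46] y:[38/3,71/3] z:[7,30] -> hit [20,71/3], descend [7, 9]
    N7 x:[20,34] y:[38/3,55/3] z:[7,30] -> miss, prune
    N9 x:[20,46] y:[19,71/3] z:[7,27] -> hit [20,71/3], descend [1, 10]
      N1 x:[20,34] y:[19,67/3] z:[7,22] -> hit [20,22] leaf, test {P0@t=22, P4(miss)}
      N10 x:[40,46] y:[22,71/3] z:[24,27] -> miss, prune
  N6 x:[26,58] y:[38/3,23] z:[-12,7] -> miss, prune

Visited [0, 4, 7, 9, 1, 10, 6]. Tests: 7 box, 1 leaf. Nearest: P0.

== RESULT ==
7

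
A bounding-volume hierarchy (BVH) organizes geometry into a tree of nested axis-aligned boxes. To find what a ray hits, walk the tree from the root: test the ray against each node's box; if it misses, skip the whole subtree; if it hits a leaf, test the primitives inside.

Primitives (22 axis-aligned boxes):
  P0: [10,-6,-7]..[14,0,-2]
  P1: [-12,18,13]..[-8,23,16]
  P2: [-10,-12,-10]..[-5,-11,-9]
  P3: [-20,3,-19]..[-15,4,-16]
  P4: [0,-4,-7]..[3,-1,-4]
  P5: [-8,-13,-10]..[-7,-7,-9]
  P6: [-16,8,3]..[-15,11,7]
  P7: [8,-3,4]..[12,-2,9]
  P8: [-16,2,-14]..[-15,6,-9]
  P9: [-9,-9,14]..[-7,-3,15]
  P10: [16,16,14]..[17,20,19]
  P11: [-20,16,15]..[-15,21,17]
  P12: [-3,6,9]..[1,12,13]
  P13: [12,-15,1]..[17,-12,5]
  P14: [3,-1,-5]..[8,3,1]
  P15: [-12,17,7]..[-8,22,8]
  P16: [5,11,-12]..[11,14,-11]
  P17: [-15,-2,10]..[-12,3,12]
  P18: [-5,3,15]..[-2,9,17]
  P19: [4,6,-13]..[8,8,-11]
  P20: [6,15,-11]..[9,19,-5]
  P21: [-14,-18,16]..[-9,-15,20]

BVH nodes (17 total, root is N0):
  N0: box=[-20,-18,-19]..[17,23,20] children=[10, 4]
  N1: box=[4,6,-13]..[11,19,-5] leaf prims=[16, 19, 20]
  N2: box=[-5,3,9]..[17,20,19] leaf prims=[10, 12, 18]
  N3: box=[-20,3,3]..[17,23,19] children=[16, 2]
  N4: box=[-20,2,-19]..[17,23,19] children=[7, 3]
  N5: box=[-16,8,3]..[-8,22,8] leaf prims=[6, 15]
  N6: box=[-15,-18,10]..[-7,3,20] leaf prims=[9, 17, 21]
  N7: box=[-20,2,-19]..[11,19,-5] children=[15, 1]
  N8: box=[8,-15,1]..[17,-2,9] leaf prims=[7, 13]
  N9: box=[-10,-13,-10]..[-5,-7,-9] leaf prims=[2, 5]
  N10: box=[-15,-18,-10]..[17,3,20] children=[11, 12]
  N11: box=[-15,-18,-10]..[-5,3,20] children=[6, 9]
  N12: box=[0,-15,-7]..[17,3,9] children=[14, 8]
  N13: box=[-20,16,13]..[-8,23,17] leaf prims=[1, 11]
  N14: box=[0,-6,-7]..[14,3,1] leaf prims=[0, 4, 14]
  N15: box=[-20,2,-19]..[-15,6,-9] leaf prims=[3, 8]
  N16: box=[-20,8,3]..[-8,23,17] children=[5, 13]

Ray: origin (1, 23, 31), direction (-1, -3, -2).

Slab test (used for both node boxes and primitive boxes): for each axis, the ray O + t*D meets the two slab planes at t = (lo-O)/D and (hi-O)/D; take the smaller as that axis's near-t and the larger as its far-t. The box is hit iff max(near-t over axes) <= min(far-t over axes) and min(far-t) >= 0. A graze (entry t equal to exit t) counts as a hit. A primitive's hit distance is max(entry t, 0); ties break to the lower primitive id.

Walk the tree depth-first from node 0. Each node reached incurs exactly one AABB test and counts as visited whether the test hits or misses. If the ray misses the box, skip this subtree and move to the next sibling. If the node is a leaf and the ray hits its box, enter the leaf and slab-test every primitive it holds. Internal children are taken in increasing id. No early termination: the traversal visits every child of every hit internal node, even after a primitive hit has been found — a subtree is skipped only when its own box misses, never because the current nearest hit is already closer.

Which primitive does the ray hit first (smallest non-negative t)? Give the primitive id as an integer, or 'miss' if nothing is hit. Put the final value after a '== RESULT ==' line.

Trace the traversal:
N0 x:[-16,21] y:[0,41/3] z:[11/2,25] -> hit [11/2,41/3], descend [4, 10]
  N4 x:[-16,21] y:[0,7] z:[6,25] -> hit [6,7], descend [3, 7]
    N3 x:[-16,21] y:[0,20/3] z:[6,14] -> hit [6,20/3], descend [2, 16]
      N2 x:[-16,6] y:[1,20/3] z:[6,11] -> hit [6,6] leaf, test {P10(miss), P12(miss), P18(miss)}
      N16 x:[9,21] y:[0,5] z:[7,14] -> miss, prune
    N7 x:[-10,21] y:[4/3,7] z:[18,25] -> miss, prune
  N10 x:[-16,16] y:[20/3,41/3] z:[11/2,41/2] -> hit [20/3,41/3], descend [11, 12]
    N11 x:[6,16] y:[20/3,41/3] z:[11/2,41/2] -> hit [20/3,41/3], descend [6, 9]
      N6 x:[8,16] y:[20/3,41/3] z:[11/2,21/2] -> hit [8,21/2] leaf, test {P9(miss), P17(miss), P21(miss)}
      N9 x:[6,11] y:[10,12] z:[20,41/2] -> miss, prune
    N12 x:[-16,1] y:[20/3,38/3] z:[11,19] -> miss, prune

order=[0, 4, 3, 2, 16, 7, 10, 11, 6, 9, 12]  |boxes|=11  |leaves|=2  hit=miss

== RESULT ==
miss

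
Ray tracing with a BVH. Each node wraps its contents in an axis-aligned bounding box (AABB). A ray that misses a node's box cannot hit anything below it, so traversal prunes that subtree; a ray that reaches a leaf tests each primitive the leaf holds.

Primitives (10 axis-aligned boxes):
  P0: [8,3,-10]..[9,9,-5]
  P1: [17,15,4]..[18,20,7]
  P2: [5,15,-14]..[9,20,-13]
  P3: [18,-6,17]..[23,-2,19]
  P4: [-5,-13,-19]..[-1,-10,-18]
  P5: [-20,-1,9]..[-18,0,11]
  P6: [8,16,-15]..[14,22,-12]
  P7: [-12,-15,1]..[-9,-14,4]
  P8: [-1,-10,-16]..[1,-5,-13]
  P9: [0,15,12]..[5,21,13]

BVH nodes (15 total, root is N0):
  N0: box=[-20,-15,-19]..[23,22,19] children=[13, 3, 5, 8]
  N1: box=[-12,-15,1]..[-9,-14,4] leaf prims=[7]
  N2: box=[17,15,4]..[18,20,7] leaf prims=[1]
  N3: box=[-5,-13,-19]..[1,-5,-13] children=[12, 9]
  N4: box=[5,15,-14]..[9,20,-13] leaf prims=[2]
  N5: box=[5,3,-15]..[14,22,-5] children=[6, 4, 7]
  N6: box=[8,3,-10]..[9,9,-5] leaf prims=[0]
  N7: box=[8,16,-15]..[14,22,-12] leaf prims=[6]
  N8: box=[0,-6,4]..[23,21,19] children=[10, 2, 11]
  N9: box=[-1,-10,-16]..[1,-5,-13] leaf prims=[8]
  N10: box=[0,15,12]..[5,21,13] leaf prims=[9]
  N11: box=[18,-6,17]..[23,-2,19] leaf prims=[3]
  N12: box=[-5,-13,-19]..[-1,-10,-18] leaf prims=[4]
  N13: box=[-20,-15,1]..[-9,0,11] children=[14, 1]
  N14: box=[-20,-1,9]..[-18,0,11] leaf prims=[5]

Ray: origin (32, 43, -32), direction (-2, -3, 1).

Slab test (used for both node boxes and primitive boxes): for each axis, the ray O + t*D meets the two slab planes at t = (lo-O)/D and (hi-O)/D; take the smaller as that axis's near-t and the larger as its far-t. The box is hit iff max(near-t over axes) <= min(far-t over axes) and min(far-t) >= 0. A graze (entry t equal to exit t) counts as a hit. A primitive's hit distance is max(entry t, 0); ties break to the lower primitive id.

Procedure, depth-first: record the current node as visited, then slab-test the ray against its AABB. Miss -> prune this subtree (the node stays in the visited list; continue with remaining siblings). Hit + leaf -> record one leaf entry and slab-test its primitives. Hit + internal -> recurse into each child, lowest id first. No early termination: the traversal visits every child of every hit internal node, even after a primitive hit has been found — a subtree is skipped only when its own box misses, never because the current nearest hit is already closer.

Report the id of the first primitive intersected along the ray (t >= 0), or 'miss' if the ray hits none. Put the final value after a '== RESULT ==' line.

Walk:
N0 x:[9/2,26] y:[7,58/3] z:[13,51] -> hit [13,58/3], descend [3, 5, 8, 13]
  N3 x:[31/2,37/2] y:[16,56/3] z:[13,19] -> hit [16,37/2], descend [9, 12]
    N9 x:[31/2,33/2] y:[16,53/3] z:[16,19] -> hit [16,33/2] leaf, test {P8@t=16}
    N12 x:[33/2,37/2] y:[53/3,56/3] z:[13,14] -> miss, prune
  N5 x:[9,27/2] y:[7,40/3] z:[17,27] -> miss, prune
  N8 x:[9/2,16] y:[22/3,49/3] z:[36,51] -> miss, prune
  N13 x:[41/2,26] y:[43/3,58/3] z:[33,43] -> miss, prune

Visited [0, 3, 9, 12, 5, 8, 13]. Tests: 7 box, 1 leaf. Nearest: P8.

== RESULT ==
8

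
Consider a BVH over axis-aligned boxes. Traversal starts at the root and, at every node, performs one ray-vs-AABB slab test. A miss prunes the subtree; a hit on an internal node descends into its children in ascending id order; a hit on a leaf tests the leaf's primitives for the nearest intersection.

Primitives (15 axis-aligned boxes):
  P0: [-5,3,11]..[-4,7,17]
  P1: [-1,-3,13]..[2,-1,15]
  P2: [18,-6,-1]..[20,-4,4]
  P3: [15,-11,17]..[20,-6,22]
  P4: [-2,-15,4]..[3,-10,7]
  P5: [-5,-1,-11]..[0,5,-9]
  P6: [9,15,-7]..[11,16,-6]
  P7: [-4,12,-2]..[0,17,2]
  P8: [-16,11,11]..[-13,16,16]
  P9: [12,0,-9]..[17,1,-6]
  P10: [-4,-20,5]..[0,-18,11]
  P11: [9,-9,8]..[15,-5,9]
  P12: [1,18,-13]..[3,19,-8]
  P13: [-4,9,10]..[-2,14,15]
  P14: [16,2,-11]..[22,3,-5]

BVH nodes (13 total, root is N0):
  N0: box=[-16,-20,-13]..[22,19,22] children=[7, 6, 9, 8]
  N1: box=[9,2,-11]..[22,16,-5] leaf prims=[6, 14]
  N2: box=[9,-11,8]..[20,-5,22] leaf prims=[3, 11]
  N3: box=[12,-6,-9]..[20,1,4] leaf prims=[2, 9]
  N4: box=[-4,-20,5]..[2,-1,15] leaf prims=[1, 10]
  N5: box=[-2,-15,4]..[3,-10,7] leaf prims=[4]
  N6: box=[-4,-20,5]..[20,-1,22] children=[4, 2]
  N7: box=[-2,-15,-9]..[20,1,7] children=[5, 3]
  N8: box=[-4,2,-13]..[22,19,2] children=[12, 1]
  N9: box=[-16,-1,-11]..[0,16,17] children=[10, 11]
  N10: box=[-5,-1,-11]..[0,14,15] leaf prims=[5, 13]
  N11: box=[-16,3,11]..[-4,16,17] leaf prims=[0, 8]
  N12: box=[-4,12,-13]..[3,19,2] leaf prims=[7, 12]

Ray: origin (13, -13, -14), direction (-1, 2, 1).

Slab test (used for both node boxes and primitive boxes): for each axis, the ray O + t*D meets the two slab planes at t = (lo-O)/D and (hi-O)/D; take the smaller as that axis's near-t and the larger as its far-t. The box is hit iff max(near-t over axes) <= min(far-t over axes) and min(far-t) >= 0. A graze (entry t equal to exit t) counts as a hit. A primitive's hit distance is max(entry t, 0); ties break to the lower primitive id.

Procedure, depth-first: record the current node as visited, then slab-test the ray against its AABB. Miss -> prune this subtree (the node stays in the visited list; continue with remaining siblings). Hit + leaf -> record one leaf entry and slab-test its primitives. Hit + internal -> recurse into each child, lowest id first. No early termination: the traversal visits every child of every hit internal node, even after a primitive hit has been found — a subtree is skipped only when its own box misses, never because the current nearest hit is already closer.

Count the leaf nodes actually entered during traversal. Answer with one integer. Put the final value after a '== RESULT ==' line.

Traverse from the root:
N0 x:[-9,29] y:[-7/2,16] z:[1,36] -> hit [1,16], descend [6, 7, 8, 9]
  N6 x:[-7,17] y:[-7/2,6] z:[19,36] -> miss, prune
  N7 x:[-7,15] y:[-1,7] z:[5,21] -> hit [5,7], descend [3, 5]
    N3 x:[-7,1] y:[7/2,7] z:[5,18] -> miss, prune
    N5 x:[10,15] y:[-1,3/2] z:[18,21] -> miss, prune
  N8 x:[-9,17] y:[15/2,16] z:[1,16] -> hit [15/2,16], descend [1, 12]
    N1 x:[-9,4] y:[15/2,29/2] z:[3,9] -> miss, prune
    N12 x:[10,17] y:[25/2,16] z:[1,16] -> hit [25/2,16] leaf, test {P7@t=13, P12(miss)}
  N9 x:[13,29] y:[6,29/2] z:[3,31] -> hit [13,29/2], descend [10, 11]
    N10 x:[13,18] y:[6,27/2] z:[3,29] -> hit [13,27/2] leaf, test {P5(miss), P13(miss)}
    N11 x:[17,29] y:[8,29/2] z:[25,31] -> miss, prune

Visited [0, 6, 7, 3, 5, 8, 1, 12, 9, 10, 11]. Tests: 11 box, 2 leaf. Nearest: P7.

== RESULT ==
2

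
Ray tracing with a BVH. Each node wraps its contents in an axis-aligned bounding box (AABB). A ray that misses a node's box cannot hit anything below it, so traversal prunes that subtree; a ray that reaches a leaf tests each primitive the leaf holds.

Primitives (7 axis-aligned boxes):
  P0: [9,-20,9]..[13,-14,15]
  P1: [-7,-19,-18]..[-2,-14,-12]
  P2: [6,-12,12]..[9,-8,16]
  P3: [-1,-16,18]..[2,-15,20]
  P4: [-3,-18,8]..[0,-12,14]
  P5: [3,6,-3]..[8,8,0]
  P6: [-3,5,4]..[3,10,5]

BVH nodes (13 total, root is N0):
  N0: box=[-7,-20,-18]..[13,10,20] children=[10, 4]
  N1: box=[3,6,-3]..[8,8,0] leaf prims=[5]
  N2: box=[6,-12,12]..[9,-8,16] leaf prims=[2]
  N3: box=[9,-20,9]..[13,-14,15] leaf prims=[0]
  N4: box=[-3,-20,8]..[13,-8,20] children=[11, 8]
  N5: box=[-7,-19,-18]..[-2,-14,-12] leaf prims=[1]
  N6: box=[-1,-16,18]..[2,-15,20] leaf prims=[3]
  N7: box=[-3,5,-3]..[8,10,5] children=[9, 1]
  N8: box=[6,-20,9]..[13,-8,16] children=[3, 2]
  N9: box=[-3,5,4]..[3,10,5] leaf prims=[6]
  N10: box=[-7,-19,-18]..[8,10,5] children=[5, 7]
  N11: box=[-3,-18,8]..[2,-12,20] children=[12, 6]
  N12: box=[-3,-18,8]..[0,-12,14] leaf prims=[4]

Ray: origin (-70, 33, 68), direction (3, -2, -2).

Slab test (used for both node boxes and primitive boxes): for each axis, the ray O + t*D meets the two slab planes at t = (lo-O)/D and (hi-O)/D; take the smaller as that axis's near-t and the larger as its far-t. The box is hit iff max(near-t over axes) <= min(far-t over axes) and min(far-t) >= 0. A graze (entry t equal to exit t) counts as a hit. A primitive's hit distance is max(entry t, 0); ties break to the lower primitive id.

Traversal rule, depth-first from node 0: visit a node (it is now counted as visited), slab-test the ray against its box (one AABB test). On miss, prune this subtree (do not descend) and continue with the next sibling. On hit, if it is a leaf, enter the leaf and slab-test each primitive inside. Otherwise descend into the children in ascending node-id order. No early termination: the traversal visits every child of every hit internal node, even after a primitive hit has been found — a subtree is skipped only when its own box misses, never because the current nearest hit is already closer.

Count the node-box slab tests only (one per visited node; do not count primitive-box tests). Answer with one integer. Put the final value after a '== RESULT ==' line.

Trace the traversal:
N0 x:[21,83/3] y:[23/2,53/2] z:[24,43] -> hit [24,53/2], descend [4, 10]
  N4 x:[67/3,83/3] y:[41/2,53/2] z:[24,30] -> hit [24,53/2], descend [8, 11]
    N8 x:[76/3,83/3] y:[41/2,53/2] z:[26,59/2] -> hit [26,53/2], descend [2, 3]
      N2 x:[76/3,79/3] y:[41/2,45/2] z:[26,28] -> miss, prune
      N3 x:[79/3,83/3] y:[47/2,53/2] z:[53/2,59/2] -> hit [53/2,53/2] leaf, test {P0@t=53/2}
    N11 x:[67/3,24] y:[45/2,51/2] z:[24,30] -> hit [24,24], descend [6, 12]
      N6 x:[23,24] y:[24,49/2] z:[24,25] -> hit [24,24] leaf, test {P3@t=24}
      N12 x:[67/3,70/3] y:[45/2,51/2] z:[27,30] -> miss, prune
  N10 x:[21,26] y:[23/2,26] z:[63/2,43] -> miss, prune

Visited [0, 4, 8, 2, 3, 11, 6, 12, 10]. Tests: 9 box, 2 leaf. Nearest: P3.

== RESULT ==
9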